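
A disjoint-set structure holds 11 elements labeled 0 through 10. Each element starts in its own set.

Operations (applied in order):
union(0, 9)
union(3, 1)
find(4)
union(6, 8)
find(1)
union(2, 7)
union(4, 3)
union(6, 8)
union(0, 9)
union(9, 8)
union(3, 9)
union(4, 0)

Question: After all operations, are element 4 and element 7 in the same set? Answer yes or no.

Step 1: union(0, 9) -> merged; set of 0 now {0, 9}
Step 2: union(3, 1) -> merged; set of 3 now {1, 3}
Step 3: find(4) -> no change; set of 4 is {4}
Step 4: union(6, 8) -> merged; set of 6 now {6, 8}
Step 5: find(1) -> no change; set of 1 is {1, 3}
Step 6: union(2, 7) -> merged; set of 2 now {2, 7}
Step 7: union(4, 3) -> merged; set of 4 now {1, 3, 4}
Step 8: union(6, 8) -> already same set; set of 6 now {6, 8}
Step 9: union(0, 9) -> already same set; set of 0 now {0, 9}
Step 10: union(9, 8) -> merged; set of 9 now {0, 6, 8, 9}
Step 11: union(3, 9) -> merged; set of 3 now {0, 1, 3, 4, 6, 8, 9}
Step 12: union(4, 0) -> already same set; set of 4 now {0, 1, 3, 4, 6, 8, 9}
Set of 4: {0, 1, 3, 4, 6, 8, 9}; 7 is not a member.

Answer: no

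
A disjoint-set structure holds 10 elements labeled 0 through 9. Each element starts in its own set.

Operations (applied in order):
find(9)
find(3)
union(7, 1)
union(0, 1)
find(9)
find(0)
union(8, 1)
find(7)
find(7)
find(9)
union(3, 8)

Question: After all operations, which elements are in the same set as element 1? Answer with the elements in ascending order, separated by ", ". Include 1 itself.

Step 1: find(9) -> no change; set of 9 is {9}
Step 2: find(3) -> no change; set of 3 is {3}
Step 3: union(7, 1) -> merged; set of 7 now {1, 7}
Step 4: union(0, 1) -> merged; set of 0 now {0, 1, 7}
Step 5: find(9) -> no change; set of 9 is {9}
Step 6: find(0) -> no change; set of 0 is {0, 1, 7}
Step 7: union(8, 1) -> merged; set of 8 now {0, 1, 7, 8}
Step 8: find(7) -> no change; set of 7 is {0, 1, 7, 8}
Step 9: find(7) -> no change; set of 7 is {0, 1, 7, 8}
Step 10: find(9) -> no change; set of 9 is {9}
Step 11: union(3, 8) -> merged; set of 3 now {0, 1, 3, 7, 8}
Component of 1: {0, 1, 3, 7, 8}

Answer: 0, 1, 3, 7, 8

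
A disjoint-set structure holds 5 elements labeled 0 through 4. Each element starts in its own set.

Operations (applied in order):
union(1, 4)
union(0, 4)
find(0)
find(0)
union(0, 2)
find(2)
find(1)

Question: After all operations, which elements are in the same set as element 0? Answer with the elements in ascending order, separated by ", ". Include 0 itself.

Step 1: union(1, 4) -> merged; set of 1 now {1, 4}
Step 2: union(0, 4) -> merged; set of 0 now {0, 1, 4}
Step 3: find(0) -> no change; set of 0 is {0, 1, 4}
Step 4: find(0) -> no change; set of 0 is {0, 1, 4}
Step 5: union(0, 2) -> merged; set of 0 now {0, 1, 2, 4}
Step 6: find(2) -> no change; set of 2 is {0, 1, 2, 4}
Step 7: find(1) -> no change; set of 1 is {0, 1, 2, 4}
Component of 0: {0, 1, 2, 4}

Answer: 0, 1, 2, 4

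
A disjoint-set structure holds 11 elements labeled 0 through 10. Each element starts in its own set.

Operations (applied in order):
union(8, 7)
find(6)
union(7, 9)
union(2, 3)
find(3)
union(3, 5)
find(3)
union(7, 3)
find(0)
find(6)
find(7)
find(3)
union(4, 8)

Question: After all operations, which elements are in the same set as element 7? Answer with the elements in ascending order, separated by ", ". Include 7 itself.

Answer: 2, 3, 4, 5, 7, 8, 9

Derivation:
Step 1: union(8, 7) -> merged; set of 8 now {7, 8}
Step 2: find(6) -> no change; set of 6 is {6}
Step 3: union(7, 9) -> merged; set of 7 now {7, 8, 9}
Step 4: union(2, 3) -> merged; set of 2 now {2, 3}
Step 5: find(3) -> no change; set of 3 is {2, 3}
Step 6: union(3, 5) -> merged; set of 3 now {2, 3, 5}
Step 7: find(3) -> no change; set of 3 is {2, 3, 5}
Step 8: union(7, 3) -> merged; set of 7 now {2, 3, 5, 7, 8, 9}
Step 9: find(0) -> no change; set of 0 is {0}
Step 10: find(6) -> no change; set of 6 is {6}
Step 11: find(7) -> no change; set of 7 is {2, 3, 5, 7, 8, 9}
Step 12: find(3) -> no change; set of 3 is {2, 3, 5, 7, 8, 9}
Step 13: union(4, 8) -> merged; set of 4 now {2, 3, 4, 5, 7, 8, 9}
Component of 7: {2, 3, 4, 5, 7, 8, 9}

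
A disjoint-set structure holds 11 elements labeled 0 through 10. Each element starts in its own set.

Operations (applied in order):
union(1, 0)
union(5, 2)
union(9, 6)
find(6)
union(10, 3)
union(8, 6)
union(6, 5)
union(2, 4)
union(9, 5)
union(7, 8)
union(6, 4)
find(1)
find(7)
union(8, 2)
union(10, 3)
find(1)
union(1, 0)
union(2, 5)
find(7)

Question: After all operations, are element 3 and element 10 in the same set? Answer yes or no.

Step 1: union(1, 0) -> merged; set of 1 now {0, 1}
Step 2: union(5, 2) -> merged; set of 5 now {2, 5}
Step 3: union(9, 6) -> merged; set of 9 now {6, 9}
Step 4: find(6) -> no change; set of 6 is {6, 9}
Step 5: union(10, 3) -> merged; set of 10 now {3, 10}
Step 6: union(8, 6) -> merged; set of 8 now {6, 8, 9}
Step 7: union(6, 5) -> merged; set of 6 now {2, 5, 6, 8, 9}
Step 8: union(2, 4) -> merged; set of 2 now {2, 4, 5, 6, 8, 9}
Step 9: union(9, 5) -> already same set; set of 9 now {2, 4, 5, 6, 8, 9}
Step 10: union(7, 8) -> merged; set of 7 now {2, 4, 5, 6, 7, 8, 9}
Step 11: union(6, 4) -> already same set; set of 6 now {2, 4, 5, 6, 7, 8, 9}
Step 12: find(1) -> no change; set of 1 is {0, 1}
Step 13: find(7) -> no change; set of 7 is {2, 4, 5, 6, 7, 8, 9}
Step 14: union(8, 2) -> already same set; set of 8 now {2, 4, 5, 6, 7, 8, 9}
Step 15: union(10, 3) -> already same set; set of 10 now {3, 10}
Step 16: find(1) -> no change; set of 1 is {0, 1}
Step 17: union(1, 0) -> already same set; set of 1 now {0, 1}
Step 18: union(2, 5) -> already same set; set of 2 now {2, 4, 5, 6, 7, 8, 9}
Step 19: find(7) -> no change; set of 7 is {2, 4, 5, 6, 7, 8, 9}
Set of 3: {3, 10}; 10 is a member.

Answer: yes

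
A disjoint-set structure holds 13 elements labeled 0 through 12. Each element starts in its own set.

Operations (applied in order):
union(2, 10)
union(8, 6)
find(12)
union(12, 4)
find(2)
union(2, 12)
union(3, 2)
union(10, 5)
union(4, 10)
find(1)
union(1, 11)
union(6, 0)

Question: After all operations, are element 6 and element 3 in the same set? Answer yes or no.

Step 1: union(2, 10) -> merged; set of 2 now {2, 10}
Step 2: union(8, 6) -> merged; set of 8 now {6, 8}
Step 3: find(12) -> no change; set of 12 is {12}
Step 4: union(12, 4) -> merged; set of 12 now {4, 12}
Step 5: find(2) -> no change; set of 2 is {2, 10}
Step 6: union(2, 12) -> merged; set of 2 now {2, 4, 10, 12}
Step 7: union(3, 2) -> merged; set of 3 now {2, 3, 4, 10, 12}
Step 8: union(10, 5) -> merged; set of 10 now {2, 3, 4, 5, 10, 12}
Step 9: union(4, 10) -> already same set; set of 4 now {2, 3, 4, 5, 10, 12}
Step 10: find(1) -> no change; set of 1 is {1}
Step 11: union(1, 11) -> merged; set of 1 now {1, 11}
Step 12: union(6, 0) -> merged; set of 6 now {0, 6, 8}
Set of 6: {0, 6, 8}; 3 is not a member.

Answer: no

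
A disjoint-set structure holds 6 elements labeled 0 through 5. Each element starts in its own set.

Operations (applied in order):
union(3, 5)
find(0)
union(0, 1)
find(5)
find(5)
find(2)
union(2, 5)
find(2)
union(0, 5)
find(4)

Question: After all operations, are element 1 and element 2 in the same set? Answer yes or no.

Answer: yes

Derivation:
Step 1: union(3, 5) -> merged; set of 3 now {3, 5}
Step 2: find(0) -> no change; set of 0 is {0}
Step 3: union(0, 1) -> merged; set of 0 now {0, 1}
Step 4: find(5) -> no change; set of 5 is {3, 5}
Step 5: find(5) -> no change; set of 5 is {3, 5}
Step 6: find(2) -> no change; set of 2 is {2}
Step 7: union(2, 5) -> merged; set of 2 now {2, 3, 5}
Step 8: find(2) -> no change; set of 2 is {2, 3, 5}
Step 9: union(0, 5) -> merged; set of 0 now {0, 1, 2, 3, 5}
Step 10: find(4) -> no change; set of 4 is {4}
Set of 1: {0, 1, 2, 3, 5}; 2 is a member.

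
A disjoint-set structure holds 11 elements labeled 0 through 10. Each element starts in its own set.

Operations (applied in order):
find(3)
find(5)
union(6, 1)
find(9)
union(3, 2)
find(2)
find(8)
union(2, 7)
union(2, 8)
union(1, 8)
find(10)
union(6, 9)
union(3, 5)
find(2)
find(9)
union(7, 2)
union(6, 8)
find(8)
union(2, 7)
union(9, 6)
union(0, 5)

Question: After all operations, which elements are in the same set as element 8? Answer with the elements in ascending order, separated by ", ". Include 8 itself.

Step 1: find(3) -> no change; set of 3 is {3}
Step 2: find(5) -> no change; set of 5 is {5}
Step 3: union(6, 1) -> merged; set of 6 now {1, 6}
Step 4: find(9) -> no change; set of 9 is {9}
Step 5: union(3, 2) -> merged; set of 3 now {2, 3}
Step 6: find(2) -> no change; set of 2 is {2, 3}
Step 7: find(8) -> no change; set of 8 is {8}
Step 8: union(2, 7) -> merged; set of 2 now {2, 3, 7}
Step 9: union(2, 8) -> merged; set of 2 now {2, 3, 7, 8}
Step 10: union(1, 8) -> merged; set of 1 now {1, 2, 3, 6, 7, 8}
Step 11: find(10) -> no change; set of 10 is {10}
Step 12: union(6, 9) -> merged; set of 6 now {1, 2, 3, 6, 7, 8, 9}
Step 13: union(3, 5) -> merged; set of 3 now {1, 2, 3, 5, 6, 7, 8, 9}
Step 14: find(2) -> no change; set of 2 is {1, 2, 3, 5, 6, 7, 8, 9}
Step 15: find(9) -> no change; set of 9 is {1, 2, 3, 5, 6, 7, 8, 9}
Step 16: union(7, 2) -> already same set; set of 7 now {1, 2, 3, 5, 6, 7, 8, 9}
Step 17: union(6, 8) -> already same set; set of 6 now {1, 2, 3, 5, 6, 7, 8, 9}
Step 18: find(8) -> no change; set of 8 is {1, 2, 3, 5, 6, 7, 8, 9}
Step 19: union(2, 7) -> already same set; set of 2 now {1, 2, 3, 5, 6, 7, 8, 9}
Step 20: union(9, 6) -> already same set; set of 9 now {1, 2, 3, 5, 6, 7, 8, 9}
Step 21: union(0, 5) -> merged; set of 0 now {0, 1, 2, 3, 5, 6, 7, 8, 9}
Component of 8: {0, 1, 2, 3, 5, 6, 7, 8, 9}

Answer: 0, 1, 2, 3, 5, 6, 7, 8, 9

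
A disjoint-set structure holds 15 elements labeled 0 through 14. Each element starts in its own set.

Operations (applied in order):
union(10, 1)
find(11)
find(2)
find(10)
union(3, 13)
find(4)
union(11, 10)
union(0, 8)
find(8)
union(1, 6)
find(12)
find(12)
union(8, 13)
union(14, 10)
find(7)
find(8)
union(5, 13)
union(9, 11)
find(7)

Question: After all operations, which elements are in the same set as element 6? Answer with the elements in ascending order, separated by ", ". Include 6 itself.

Step 1: union(10, 1) -> merged; set of 10 now {1, 10}
Step 2: find(11) -> no change; set of 11 is {11}
Step 3: find(2) -> no change; set of 2 is {2}
Step 4: find(10) -> no change; set of 10 is {1, 10}
Step 5: union(3, 13) -> merged; set of 3 now {3, 13}
Step 6: find(4) -> no change; set of 4 is {4}
Step 7: union(11, 10) -> merged; set of 11 now {1, 10, 11}
Step 8: union(0, 8) -> merged; set of 0 now {0, 8}
Step 9: find(8) -> no change; set of 8 is {0, 8}
Step 10: union(1, 6) -> merged; set of 1 now {1, 6, 10, 11}
Step 11: find(12) -> no change; set of 12 is {12}
Step 12: find(12) -> no change; set of 12 is {12}
Step 13: union(8, 13) -> merged; set of 8 now {0, 3, 8, 13}
Step 14: union(14, 10) -> merged; set of 14 now {1, 6, 10, 11, 14}
Step 15: find(7) -> no change; set of 7 is {7}
Step 16: find(8) -> no change; set of 8 is {0, 3, 8, 13}
Step 17: union(5, 13) -> merged; set of 5 now {0, 3, 5, 8, 13}
Step 18: union(9, 11) -> merged; set of 9 now {1, 6, 9, 10, 11, 14}
Step 19: find(7) -> no change; set of 7 is {7}
Component of 6: {1, 6, 9, 10, 11, 14}

Answer: 1, 6, 9, 10, 11, 14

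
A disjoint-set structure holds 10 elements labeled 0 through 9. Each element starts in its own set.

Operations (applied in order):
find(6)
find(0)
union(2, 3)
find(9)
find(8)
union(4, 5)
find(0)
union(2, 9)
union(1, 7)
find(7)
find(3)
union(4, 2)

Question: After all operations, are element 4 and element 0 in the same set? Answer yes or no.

Answer: no

Derivation:
Step 1: find(6) -> no change; set of 6 is {6}
Step 2: find(0) -> no change; set of 0 is {0}
Step 3: union(2, 3) -> merged; set of 2 now {2, 3}
Step 4: find(9) -> no change; set of 9 is {9}
Step 5: find(8) -> no change; set of 8 is {8}
Step 6: union(4, 5) -> merged; set of 4 now {4, 5}
Step 7: find(0) -> no change; set of 0 is {0}
Step 8: union(2, 9) -> merged; set of 2 now {2, 3, 9}
Step 9: union(1, 7) -> merged; set of 1 now {1, 7}
Step 10: find(7) -> no change; set of 7 is {1, 7}
Step 11: find(3) -> no change; set of 3 is {2, 3, 9}
Step 12: union(4, 2) -> merged; set of 4 now {2, 3, 4, 5, 9}
Set of 4: {2, 3, 4, 5, 9}; 0 is not a member.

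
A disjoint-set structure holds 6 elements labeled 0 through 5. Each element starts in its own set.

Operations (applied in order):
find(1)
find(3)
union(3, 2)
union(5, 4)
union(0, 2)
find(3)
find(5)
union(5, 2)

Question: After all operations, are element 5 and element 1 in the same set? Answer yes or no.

Step 1: find(1) -> no change; set of 1 is {1}
Step 2: find(3) -> no change; set of 3 is {3}
Step 3: union(3, 2) -> merged; set of 3 now {2, 3}
Step 4: union(5, 4) -> merged; set of 5 now {4, 5}
Step 5: union(0, 2) -> merged; set of 0 now {0, 2, 3}
Step 6: find(3) -> no change; set of 3 is {0, 2, 3}
Step 7: find(5) -> no change; set of 5 is {4, 5}
Step 8: union(5, 2) -> merged; set of 5 now {0, 2, 3, 4, 5}
Set of 5: {0, 2, 3, 4, 5}; 1 is not a member.

Answer: no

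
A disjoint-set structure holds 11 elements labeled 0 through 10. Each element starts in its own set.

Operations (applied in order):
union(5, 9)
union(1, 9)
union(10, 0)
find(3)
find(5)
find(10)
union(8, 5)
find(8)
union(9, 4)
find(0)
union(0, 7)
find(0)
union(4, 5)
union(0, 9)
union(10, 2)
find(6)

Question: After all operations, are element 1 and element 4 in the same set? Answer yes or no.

Step 1: union(5, 9) -> merged; set of 5 now {5, 9}
Step 2: union(1, 9) -> merged; set of 1 now {1, 5, 9}
Step 3: union(10, 0) -> merged; set of 10 now {0, 10}
Step 4: find(3) -> no change; set of 3 is {3}
Step 5: find(5) -> no change; set of 5 is {1, 5, 9}
Step 6: find(10) -> no change; set of 10 is {0, 10}
Step 7: union(8, 5) -> merged; set of 8 now {1, 5, 8, 9}
Step 8: find(8) -> no change; set of 8 is {1, 5, 8, 9}
Step 9: union(9, 4) -> merged; set of 9 now {1, 4, 5, 8, 9}
Step 10: find(0) -> no change; set of 0 is {0, 10}
Step 11: union(0, 7) -> merged; set of 0 now {0, 7, 10}
Step 12: find(0) -> no change; set of 0 is {0, 7, 10}
Step 13: union(4, 5) -> already same set; set of 4 now {1, 4, 5, 8, 9}
Step 14: union(0, 9) -> merged; set of 0 now {0, 1, 4, 5, 7, 8, 9, 10}
Step 15: union(10, 2) -> merged; set of 10 now {0, 1, 2, 4, 5, 7, 8, 9, 10}
Step 16: find(6) -> no change; set of 6 is {6}
Set of 1: {0, 1, 2, 4, 5, 7, 8, 9, 10}; 4 is a member.

Answer: yes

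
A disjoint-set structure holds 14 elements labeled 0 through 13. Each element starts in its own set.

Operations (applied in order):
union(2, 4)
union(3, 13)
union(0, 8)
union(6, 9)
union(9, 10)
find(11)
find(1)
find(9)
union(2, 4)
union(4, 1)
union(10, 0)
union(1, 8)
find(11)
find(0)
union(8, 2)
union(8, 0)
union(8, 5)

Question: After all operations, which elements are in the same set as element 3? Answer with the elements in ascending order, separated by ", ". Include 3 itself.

Step 1: union(2, 4) -> merged; set of 2 now {2, 4}
Step 2: union(3, 13) -> merged; set of 3 now {3, 13}
Step 3: union(0, 8) -> merged; set of 0 now {0, 8}
Step 4: union(6, 9) -> merged; set of 6 now {6, 9}
Step 5: union(9, 10) -> merged; set of 9 now {6, 9, 10}
Step 6: find(11) -> no change; set of 11 is {11}
Step 7: find(1) -> no change; set of 1 is {1}
Step 8: find(9) -> no change; set of 9 is {6, 9, 10}
Step 9: union(2, 4) -> already same set; set of 2 now {2, 4}
Step 10: union(4, 1) -> merged; set of 4 now {1, 2, 4}
Step 11: union(10, 0) -> merged; set of 10 now {0, 6, 8, 9, 10}
Step 12: union(1, 8) -> merged; set of 1 now {0, 1, 2, 4, 6, 8, 9, 10}
Step 13: find(11) -> no change; set of 11 is {11}
Step 14: find(0) -> no change; set of 0 is {0, 1, 2, 4, 6, 8, 9, 10}
Step 15: union(8, 2) -> already same set; set of 8 now {0, 1, 2, 4, 6, 8, 9, 10}
Step 16: union(8, 0) -> already same set; set of 8 now {0, 1, 2, 4, 6, 8, 9, 10}
Step 17: union(8, 5) -> merged; set of 8 now {0, 1, 2, 4, 5, 6, 8, 9, 10}
Component of 3: {3, 13}

Answer: 3, 13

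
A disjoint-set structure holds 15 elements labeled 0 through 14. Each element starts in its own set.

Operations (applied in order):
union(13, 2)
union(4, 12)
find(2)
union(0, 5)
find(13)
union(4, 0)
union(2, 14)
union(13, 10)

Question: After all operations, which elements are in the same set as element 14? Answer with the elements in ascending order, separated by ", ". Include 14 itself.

Step 1: union(13, 2) -> merged; set of 13 now {2, 13}
Step 2: union(4, 12) -> merged; set of 4 now {4, 12}
Step 3: find(2) -> no change; set of 2 is {2, 13}
Step 4: union(0, 5) -> merged; set of 0 now {0, 5}
Step 5: find(13) -> no change; set of 13 is {2, 13}
Step 6: union(4, 0) -> merged; set of 4 now {0, 4, 5, 12}
Step 7: union(2, 14) -> merged; set of 2 now {2, 13, 14}
Step 8: union(13, 10) -> merged; set of 13 now {2, 10, 13, 14}
Component of 14: {2, 10, 13, 14}

Answer: 2, 10, 13, 14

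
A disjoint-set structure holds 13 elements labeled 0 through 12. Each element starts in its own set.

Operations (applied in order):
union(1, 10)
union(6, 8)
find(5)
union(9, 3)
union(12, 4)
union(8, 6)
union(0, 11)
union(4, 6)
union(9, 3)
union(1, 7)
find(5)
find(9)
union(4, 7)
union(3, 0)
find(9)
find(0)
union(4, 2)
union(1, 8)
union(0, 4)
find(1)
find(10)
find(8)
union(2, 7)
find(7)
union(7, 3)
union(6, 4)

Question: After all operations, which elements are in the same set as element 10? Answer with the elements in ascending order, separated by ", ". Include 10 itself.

Step 1: union(1, 10) -> merged; set of 1 now {1, 10}
Step 2: union(6, 8) -> merged; set of 6 now {6, 8}
Step 3: find(5) -> no change; set of 5 is {5}
Step 4: union(9, 3) -> merged; set of 9 now {3, 9}
Step 5: union(12, 4) -> merged; set of 12 now {4, 12}
Step 6: union(8, 6) -> already same set; set of 8 now {6, 8}
Step 7: union(0, 11) -> merged; set of 0 now {0, 11}
Step 8: union(4, 6) -> merged; set of 4 now {4, 6, 8, 12}
Step 9: union(9, 3) -> already same set; set of 9 now {3, 9}
Step 10: union(1, 7) -> merged; set of 1 now {1, 7, 10}
Step 11: find(5) -> no change; set of 5 is {5}
Step 12: find(9) -> no change; set of 9 is {3, 9}
Step 13: union(4, 7) -> merged; set of 4 now {1, 4, 6, 7, 8, 10, 12}
Step 14: union(3, 0) -> merged; set of 3 now {0, 3, 9, 11}
Step 15: find(9) -> no change; set of 9 is {0, 3, 9, 11}
Step 16: find(0) -> no change; set of 0 is {0, 3, 9, 11}
Step 17: union(4, 2) -> merged; set of 4 now {1, 2, 4, 6, 7, 8, 10, 12}
Step 18: union(1, 8) -> already same set; set of 1 now {1, 2, 4, 6, 7, 8, 10, 12}
Step 19: union(0, 4) -> merged; set of 0 now {0, 1, 2, 3, 4, 6, 7, 8, 9, 10, 11, 12}
Step 20: find(1) -> no change; set of 1 is {0, 1, 2, 3, 4, 6, 7, 8, 9, 10, 11, 12}
Step 21: find(10) -> no change; set of 10 is {0, 1, 2, 3, 4, 6, 7, 8, 9, 10, 11, 12}
Step 22: find(8) -> no change; set of 8 is {0, 1, 2, 3, 4, 6, 7, 8, 9, 10, 11, 12}
Step 23: union(2, 7) -> already same set; set of 2 now {0, 1, 2, 3, 4, 6, 7, 8, 9, 10, 11, 12}
Step 24: find(7) -> no change; set of 7 is {0, 1, 2, 3, 4, 6, 7, 8, 9, 10, 11, 12}
Step 25: union(7, 3) -> already same set; set of 7 now {0, 1, 2, 3, 4, 6, 7, 8, 9, 10, 11, 12}
Step 26: union(6, 4) -> already same set; set of 6 now {0, 1, 2, 3, 4, 6, 7, 8, 9, 10, 11, 12}
Component of 10: {0, 1, 2, 3, 4, 6, 7, 8, 9, 10, 11, 12}

Answer: 0, 1, 2, 3, 4, 6, 7, 8, 9, 10, 11, 12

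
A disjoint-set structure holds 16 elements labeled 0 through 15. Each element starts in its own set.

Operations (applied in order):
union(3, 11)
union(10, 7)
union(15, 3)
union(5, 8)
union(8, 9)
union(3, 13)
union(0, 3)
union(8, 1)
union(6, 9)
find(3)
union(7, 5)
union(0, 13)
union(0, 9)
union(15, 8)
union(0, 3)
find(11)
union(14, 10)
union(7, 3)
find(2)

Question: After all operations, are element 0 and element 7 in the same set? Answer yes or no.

Step 1: union(3, 11) -> merged; set of 3 now {3, 11}
Step 2: union(10, 7) -> merged; set of 10 now {7, 10}
Step 3: union(15, 3) -> merged; set of 15 now {3, 11, 15}
Step 4: union(5, 8) -> merged; set of 5 now {5, 8}
Step 5: union(8, 9) -> merged; set of 8 now {5, 8, 9}
Step 6: union(3, 13) -> merged; set of 3 now {3, 11, 13, 15}
Step 7: union(0, 3) -> merged; set of 0 now {0, 3, 11, 13, 15}
Step 8: union(8, 1) -> merged; set of 8 now {1, 5, 8, 9}
Step 9: union(6, 9) -> merged; set of 6 now {1, 5, 6, 8, 9}
Step 10: find(3) -> no change; set of 3 is {0, 3, 11, 13, 15}
Step 11: union(7, 5) -> merged; set of 7 now {1, 5, 6, 7, 8, 9, 10}
Step 12: union(0, 13) -> already same set; set of 0 now {0, 3, 11, 13, 15}
Step 13: union(0, 9) -> merged; set of 0 now {0, 1, 3, 5, 6, 7, 8, 9, 10, 11, 13, 15}
Step 14: union(15, 8) -> already same set; set of 15 now {0, 1, 3, 5, 6, 7, 8, 9, 10, 11, 13, 15}
Step 15: union(0, 3) -> already same set; set of 0 now {0, 1, 3, 5, 6, 7, 8, 9, 10, 11, 13, 15}
Step 16: find(11) -> no change; set of 11 is {0, 1, 3, 5, 6, 7, 8, 9, 10, 11, 13, 15}
Step 17: union(14, 10) -> merged; set of 14 now {0, 1, 3, 5, 6, 7, 8, 9, 10, 11, 13, 14, 15}
Step 18: union(7, 3) -> already same set; set of 7 now {0, 1, 3, 5, 6, 7, 8, 9, 10, 11, 13, 14, 15}
Step 19: find(2) -> no change; set of 2 is {2}
Set of 0: {0, 1, 3, 5, 6, 7, 8, 9, 10, 11, 13, 14, 15}; 7 is a member.

Answer: yes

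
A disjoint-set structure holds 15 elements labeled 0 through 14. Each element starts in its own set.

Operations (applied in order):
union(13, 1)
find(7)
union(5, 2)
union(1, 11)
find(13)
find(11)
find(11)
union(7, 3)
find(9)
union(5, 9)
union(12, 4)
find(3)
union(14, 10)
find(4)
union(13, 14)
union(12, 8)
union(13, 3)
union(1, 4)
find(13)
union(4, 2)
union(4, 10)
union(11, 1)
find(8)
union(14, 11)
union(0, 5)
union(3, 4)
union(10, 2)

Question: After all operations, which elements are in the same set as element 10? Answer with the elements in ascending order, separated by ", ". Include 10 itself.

Answer: 0, 1, 2, 3, 4, 5, 7, 8, 9, 10, 11, 12, 13, 14

Derivation:
Step 1: union(13, 1) -> merged; set of 13 now {1, 13}
Step 2: find(7) -> no change; set of 7 is {7}
Step 3: union(5, 2) -> merged; set of 5 now {2, 5}
Step 4: union(1, 11) -> merged; set of 1 now {1, 11, 13}
Step 5: find(13) -> no change; set of 13 is {1, 11, 13}
Step 6: find(11) -> no change; set of 11 is {1, 11, 13}
Step 7: find(11) -> no change; set of 11 is {1, 11, 13}
Step 8: union(7, 3) -> merged; set of 7 now {3, 7}
Step 9: find(9) -> no change; set of 9 is {9}
Step 10: union(5, 9) -> merged; set of 5 now {2, 5, 9}
Step 11: union(12, 4) -> merged; set of 12 now {4, 12}
Step 12: find(3) -> no change; set of 3 is {3, 7}
Step 13: union(14, 10) -> merged; set of 14 now {10, 14}
Step 14: find(4) -> no change; set of 4 is {4, 12}
Step 15: union(13, 14) -> merged; set of 13 now {1, 10, 11, 13, 14}
Step 16: union(12, 8) -> merged; set of 12 now {4, 8, 12}
Step 17: union(13, 3) -> merged; set of 13 now {1, 3, 7, 10, 11, 13, 14}
Step 18: union(1, 4) -> merged; set of 1 now {1, 3, 4, 7, 8, 10, 11, 12, 13, 14}
Step 19: find(13) -> no change; set of 13 is {1, 3, 4, 7, 8, 10, 11, 12, 13, 14}
Step 20: union(4, 2) -> merged; set of 4 now {1, 2, 3, 4, 5, 7, 8, 9, 10, 11, 12, 13, 14}
Step 21: union(4, 10) -> already same set; set of 4 now {1, 2, 3, 4, 5, 7, 8, 9, 10, 11, 12, 13, 14}
Step 22: union(11, 1) -> already same set; set of 11 now {1, 2, 3, 4, 5, 7, 8, 9, 10, 11, 12, 13, 14}
Step 23: find(8) -> no change; set of 8 is {1, 2, 3, 4, 5, 7, 8, 9, 10, 11, 12, 13, 14}
Step 24: union(14, 11) -> already same set; set of 14 now {1, 2, 3, 4, 5, 7, 8, 9, 10, 11, 12, 13, 14}
Step 25: union(0, 5) -> merged; set of 0 now {0, 1, 2, 3, 4, 5, 7, 8, 9, 10, 11, 12, 13, 14}
Step 26: union(3, 4) -> already same set; set of 3 now {0, 1, 2, 3, 4, 5, 7, 8, 9, 10, 11, 12, 13, 14}
Step 27: union(10, 2) -> already same set; set of 10 now {0, 1, 2, 3, 4, 5, 7, 8, 9, 10, 11, 12, 13, 14}
Component of 10: {0, 1, 2, 3, 4, 5, 7, 8, 9, 10, 11, 12, 13, 14}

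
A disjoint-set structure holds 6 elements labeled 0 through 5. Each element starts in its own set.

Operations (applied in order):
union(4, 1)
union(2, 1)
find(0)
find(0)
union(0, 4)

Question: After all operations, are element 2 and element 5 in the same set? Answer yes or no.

Step 1: union(4, 1) -> merged; set of 4 now {1, 4}
Step 2: union(2, 1) -> merged; set of 2 now {1, 2, 4}
Step 3: find(0) -> no change; set of 0 is {0}
Step 4: find(0) -> no change; set of 0 is {0}
Step 5: union(0, 4) -> merged; set of 0 now {0, 1, 2, 4}
Set of 2: {0, 1, 2, 4}; 5 is not a member.

Answer: no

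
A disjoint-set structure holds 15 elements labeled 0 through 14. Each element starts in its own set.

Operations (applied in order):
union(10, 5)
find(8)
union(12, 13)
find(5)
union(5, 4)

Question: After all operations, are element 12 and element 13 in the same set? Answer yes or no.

Answer: yes

Derivation:
Step 1: union(10, 5) -> merged; set of 10 now {5, 10}
Step 2: find(8) -> no change; set of 8 is {8}
Step 3: union(12, 13) -> merged; set of 12 now {12, 13}
Step 4: find(5) -> no change; set of 5 is {5, 10}
Step 5: union(5, 4) -> merged; set of 5 now {4, 5, 10}
Set of 12: {12, 13}; 13 is a member.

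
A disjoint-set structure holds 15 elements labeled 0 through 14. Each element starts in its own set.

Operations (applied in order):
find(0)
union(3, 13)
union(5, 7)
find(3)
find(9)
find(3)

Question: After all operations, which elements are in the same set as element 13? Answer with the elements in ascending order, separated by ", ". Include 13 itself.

Answer: 3, 13

Derivation:
Step 1: find(0) -> no change; set of 0 is {0}
Step 2: union(3, 13) -> merged; set of 3 now {3, 13}
Step 3: union(5, 7) -> merged; set of 5 now {5, 7}
Step 4: find(3) -> no change; set of 3 is {3, 13}
Step 5: find(9) -> no change; set of 9 is {9}
Step 6: find(3) -> no change; set of 3 is {3, 13}
Component of 13: {3, 13}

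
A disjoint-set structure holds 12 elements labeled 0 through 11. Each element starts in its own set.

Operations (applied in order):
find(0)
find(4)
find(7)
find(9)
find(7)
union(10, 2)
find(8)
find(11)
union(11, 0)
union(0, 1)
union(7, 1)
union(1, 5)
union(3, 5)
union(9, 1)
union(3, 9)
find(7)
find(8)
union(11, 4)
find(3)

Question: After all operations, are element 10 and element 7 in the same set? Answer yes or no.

Answer: no

Derivation:
Step 1: find(0) -> no change; set of 0 is {0}
Step 2: find(4) -> no change; set of 4 is {4}
Step 3: find(7) -> no change; set of 7 is {7}
Step 4: find(9) -> no change; set of 9 is {9}
Step 5: find(7) -> no change; set of 7 is {7}
Step 6: union(10, 2) -> merged; set of 10 now {2, 10}
Step 7: find(8) -> no change; set of 8 is {8}
Step 8: find(11) -> no change; set of 11 is {11}
Step 9: union(11, 0) -> merged; set of 11 now {0, 11}
Step 10: union(0, 1) -> merged; set of 0 now {0, 1, 11}
Step 11: union(7, 1) -> merged; set of 7 now {0, 1, 7, 11}
Step 12: union(1, 5) -> merged; set of 1 now {0, 1, 5, 7, 11}
Step 13: union(3, 5) -> merged; set of 3 now {0, 1, 3, 5, 7, 11}
Step 14: union(9, 1) -> merged; set of 9 now {0, 1, 3, 5, 7, 9, 11}
Step 15: union(3, 9) -> already same set; set of 3 now {0, 1, 3, 5, 7, 9, 11}
Step 16: find(7) -> no change; set of 7 is {0, 1, 3, 5, 7, 9, 11}
Step 17: find(8) -> no change; set of 8 is {8}
Step 18: union(11, 4) -> merged; set of 11 now {0, 1, 3, 4, 5, 7, 9, 11}
Step 19: find(3) -> no change; set of 3 is {0, 1, 3, 4, 5, 7, 9, 11}
Set of 10: {2, 10}; 7 is not a member.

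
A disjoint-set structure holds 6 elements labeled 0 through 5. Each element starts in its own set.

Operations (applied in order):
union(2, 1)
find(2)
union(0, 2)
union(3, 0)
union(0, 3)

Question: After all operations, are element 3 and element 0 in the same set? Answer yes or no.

Step 1: union(2, 1) -> merged; set of 2 now {1, 2}
Step 2: find(2) -> no change; set of 2 is {1, 2}
Step 3: union(0, 2) -> merged; set of 0 now {0, 1, 2}
Step 4: union(3, 0) -> merged; set of 3 now {0, 1, 2, 3}
Step 5: union(0, 3) -> already same set; set of 0 now {0, 1, 2, 3}
Set of 3: {0, 1, 2, 3}; 0 is a member.

Answer: yes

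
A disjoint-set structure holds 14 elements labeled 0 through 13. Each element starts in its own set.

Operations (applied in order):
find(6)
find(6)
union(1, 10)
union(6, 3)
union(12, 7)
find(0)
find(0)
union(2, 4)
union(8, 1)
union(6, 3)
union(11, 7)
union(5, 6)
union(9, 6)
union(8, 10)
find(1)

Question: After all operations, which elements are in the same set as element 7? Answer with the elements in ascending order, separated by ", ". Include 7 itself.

Answer: 7, 11, 12

Derivation:
Step 1: find(6) -> no change; set of 6 is {6}
Step 2: find(6) -> no change; set of 6 is {6}
Step 3: union(1, 10) -> merged; set of 1 now {1, 10}
Step 4: union(6, 3) -> merged; set of 6 now {3, 6}
Step 5: union(12, 7) -> merged; set of 12 now {7, 12}
Step 6: find(0) -> no change; set of 0 is {0}
Step 7: find(0) -> no change; set of 0 is {0}
Step 8: union(2, 4) -> merged; set of 2 now {2, 4}
Step 9: union(8, 1) -> merged; set of 8 now {1, 8, 10}
Step 10: union(6, 3) -> already same set; set of 6 now {3, 6}
Step 11: union(11, 7) -> merged; set of 11 now {7, 11, 12}
Step 12: union(5, 6) -> merged; set of 5 now {3, 5, 6}
Step 13: union(9, 6) -> merged; set of 9 now {3, 5, 6, 9}
Step 14: union(8, 10) -> already same set; set of 8 now {1, 8, 10}
Step 15: find(1) -> no change; set of 1 is {1, 8, 10}
Component of 7: {7, 11, 12}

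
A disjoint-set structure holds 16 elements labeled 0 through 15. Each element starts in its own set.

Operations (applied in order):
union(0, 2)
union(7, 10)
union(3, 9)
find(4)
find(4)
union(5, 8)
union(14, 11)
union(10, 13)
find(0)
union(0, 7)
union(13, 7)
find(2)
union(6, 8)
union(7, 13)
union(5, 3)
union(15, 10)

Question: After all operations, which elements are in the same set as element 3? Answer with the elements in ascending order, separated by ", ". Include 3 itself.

Answer: 3, 5, 6, 8, 9

Derivation:
Step 1: union(0, 2) -> merged; set of 0 now {0, 2}
Step 2: union(7, 10) -> merged; set of 7 now {7, 10}
Step 3: union(3, 9) -> merged; set of 3 now {3, 9}
Step 4: find(4) -> no change; set of 4 is {4}
Step 5: find(4) -> no change; set of 4 is {4}
Step 6: union(5, 8) -> merged; set of 5 now {5, 8}
Step 7: union(14, 11) -> merged; set of 14 now {11, 14}
Step 8: union(10, 13) -> merged; set of 10 now {7, 10, 13}
Step 9: find(0) -> no change; set of 0 is {0, 2}
Step 10: union(0, 7) -> merged; set of 0 now {0, 2, 7, 10, 13}
Step 11: union(13, 7) -> already same set; set of 13 now {0, 2, 7, 10, 13}
Step 12: find(2) -> no change; set of 2 is {0, 2, 7, 10, 13}
Step 13: union(6, 8) -> merged; set of 6 now {5, 6, 8}
Step 14: union(7, 13) -> already same set; set of 7 now {0, 2, 7, 10, 13}
Step 15: union(5, 3) -> merged; set of 5 now {3, 5, 6, 8, 9}
Step 16: union(15, 10) -> merged; set of 15 now {0, 2, 7, 10, 13, 15}
Component of 3: {3, 5, 6, 8, 9}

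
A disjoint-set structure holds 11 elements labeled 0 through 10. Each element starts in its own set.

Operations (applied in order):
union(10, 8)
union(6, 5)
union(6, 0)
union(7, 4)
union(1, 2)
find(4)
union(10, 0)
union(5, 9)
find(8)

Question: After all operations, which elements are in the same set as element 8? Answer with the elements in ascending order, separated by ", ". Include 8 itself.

Step 1: union(10, 8) -> merged; set of 10 now {8, 10}
Step 2: union(6, 5) -> merged; set of 6 now {5, 6}
Step 3: union(6, 0) -> merged; set of 6 now {0, 5, 6}
Step 4: union(7, 4) -> merged; set of 7 now {4, 7}
Step 5: union(1, 2) -> merged; set of 1 now {1, 2}
Step 6: find(4) -> no change; set of 4 is {4, 7}
Step 7: union(10, 0) -> merged; set of 10 now {0, 5, 6, 8, 10}
Step 8: union(5, 9) -> merged; set of 5 now {0, 5, 6, 8, 9, 10}
Step 9: find(8) -> no change; set of 8 is {0, 5, 6, 8, 9, 10}
Component of 8: {0, 5, 6, 8, 9, 10}

Answer: 0, 5, 6, 8, 9, 10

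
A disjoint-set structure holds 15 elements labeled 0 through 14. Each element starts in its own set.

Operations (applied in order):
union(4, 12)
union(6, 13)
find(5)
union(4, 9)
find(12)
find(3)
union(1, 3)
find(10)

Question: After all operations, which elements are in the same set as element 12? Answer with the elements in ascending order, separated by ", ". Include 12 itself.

Answer: 4, 9, 12

Derivation:
Step 1: union(4, 12) -> merged; set of 4 now {4, 12}
Step 2: union(6, 13) -> merged; set of 6 now {6, 13}
Step 3: find(5) -> no change; set of 5 is {5}
Step 4: union(4, 9) -> merged; set of 4 now {4, 9, 12}
Step 5: find(12) -> no change; set of 12 is {4, 9, 12}
Step 6: find(3) -> no change; set of 3 is {3}
Step 7: union(1, 3) -> merged; set of 1 now {1, 3}
Step 8: find(10) -> no change; set of 10 is {10}
Component of 12: {4, 9, 12}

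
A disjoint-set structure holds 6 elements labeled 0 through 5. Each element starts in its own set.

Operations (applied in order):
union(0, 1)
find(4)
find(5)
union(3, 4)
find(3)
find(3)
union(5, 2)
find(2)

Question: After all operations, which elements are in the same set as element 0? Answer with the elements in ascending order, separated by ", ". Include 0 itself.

Step 1: union(0, 1) -> merged; set of 0 now {0, 1}
Step 2: find(4) -> no change; set of 4 is {4}
Step 3: find(5) -> no change; set of 5 is {5}
Step 4: union(3, 4) -> merged; set of 3 now {3, 4}
Step 5: find(3) -> no change; set of 3 is {3, 4}
Step 6: find(3) -> no change; set of 3 is {3, 4}
Step 7: union(5, 2) -> merged; set of 5 now {2, 5}
Step 8: find(2) -> no change; set of 2 is {2, 5}
Component of 0: {0, 1}

Answer: 0, 1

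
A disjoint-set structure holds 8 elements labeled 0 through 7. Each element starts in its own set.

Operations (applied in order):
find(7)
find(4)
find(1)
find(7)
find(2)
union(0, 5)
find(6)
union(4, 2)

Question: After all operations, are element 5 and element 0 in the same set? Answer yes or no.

Step 1: find(7) -> no change; set of 7 is {7}
Step 2: find(4) -> no change; set of 4 is {4}
Step 3: find(1) -> no change; set of 1 is {1}
Step 4: find(7) -> no change; set of 7 is {7}
Step 5: find(2) -> no change; set of 2 is {2}
Step 6: union(0, 5) -> merged; set of 0 now {0, 5}
Step 7: find(6) -> no change; set of 6 is {6}
Step 8: union(4, 2) -> merged; set of 4 now {2, 4}
Set of 5: {0, 5}; 0 is a member.

Answer: yes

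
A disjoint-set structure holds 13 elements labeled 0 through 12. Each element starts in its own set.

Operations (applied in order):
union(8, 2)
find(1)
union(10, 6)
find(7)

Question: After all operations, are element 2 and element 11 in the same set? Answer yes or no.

Answer: no

Derivation:
Step 1: union(8, 2) -> merged; set of 8 now {2, 8}
Step 2: find(1) -> no change; set of 1 is {1}
Step 3: union(10, 6) -> merged; set of 10 now {6, 10}
Step 4: find(7) -> no change; set of 7 is {7}
Set of 2: {2, 8}; 11 is not a member.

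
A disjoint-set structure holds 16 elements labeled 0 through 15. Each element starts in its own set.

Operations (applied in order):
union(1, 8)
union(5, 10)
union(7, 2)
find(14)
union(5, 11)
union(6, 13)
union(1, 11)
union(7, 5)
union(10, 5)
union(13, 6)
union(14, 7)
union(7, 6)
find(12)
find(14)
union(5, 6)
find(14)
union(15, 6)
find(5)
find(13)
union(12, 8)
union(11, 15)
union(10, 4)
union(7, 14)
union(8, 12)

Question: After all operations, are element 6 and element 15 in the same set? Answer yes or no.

Step 1: union(1, 8) -> merged; set of 1 now {1, 8}
Step 2: union(5, 10) -> merged; set of 5 now {5, 10}
Step 3: union(7, 2) -> merged; set of 7 now {2, 7}
Step 4: find(14) -> no change; set of 14 is {14}
Step 5: union(5, 11) -> merged; set of 5 now {5, 10, 11}
Step 6: union(6, 13) -> merged; set of 6 now {6, 13}
Step 7: union(1, 11) -> merged; set of 1 now {1, 5, 8, 10, 11}
Step 8: union(7, 5) -> merged; set of 7 now {1, 2, 5, 7, 8, 10, 11}
Step 9: union(10, 5) -> already same set; set of 10 now {1, 2, 5, 7, 8, 10, 11}
Step 10: union(13, 6) -> already same set; set of 13 now {6, 13}
Step 11: union(14, 7) -> merged; set of 14 now {1, 2, 5, 7, 8, 10, 11, 14}
Step 12: union(7, 6) -> merged; set of 7 now {1, 2, 5, 6, 7, 8, 10, 11, 13, 14}
Step 13: find(12) -> no change; set of 12 is {12}
Step 14: find(14) -> no change; set of 14 is {1, 2, 5, 6, 7, 8, 10, 11, 13, 14}
Step 15: union(5, 6) -> already same set; set of 5 now {1, 2, 5, 6, 7, 8, 10, 11, 13, 14}
Step 16: find(14) -> no change; set of 14 is {1, 2, 5, 6, 7, 8, 10, 11, 13, 14}
Step 17: union(15, 6) -> merged; set of 15 now {1, 2, 5, 6, 7, 8, 10, 11, 13, 14, 15}
Step 18: find(5) -> no change; set of 5 is {1, 2, 5, 6, 7, 8, 10, 11, 13, 14, 15}
Step 19: find(13) -> no change; set of 13 is {1, 2, 5, 6, 7, 8, 10, 11, 13, 14, 15}
Step 20: union(12, 8) -> merged; set of 12 now {1, 2, 5, 6, 7, 8, 10, 11, 12, 13, 14, 15}
Step 21: union(11, 15) -> already same set; set of 11 now {1, 2, 5, 6, 7, 8, 10, 11, 12, 13, 14, 15}
Step 22: union(10, 4) -> merged; set of 10 now {1, 2, 4, 5, 6, 7, 8, 10, 11, 12, 13, 14, 15}
Step 23: union(7, 14) -> already same set; set of 7 now {1, 2, 4, 5, 6, 7, 8, 10, 11, 12, 13, 14, 15}
Step 24: union(8, 12) -> already same set; set of 8 now {1, 2, 4, 5, 6, 7, 8, 10, 11, 12, 13, 14, 15}
Set of 6: {1, 2, 4, 5, 6, 7, 8, 10, 11, 12, 13, 14, 15}; 15 is a member.

Answer: yes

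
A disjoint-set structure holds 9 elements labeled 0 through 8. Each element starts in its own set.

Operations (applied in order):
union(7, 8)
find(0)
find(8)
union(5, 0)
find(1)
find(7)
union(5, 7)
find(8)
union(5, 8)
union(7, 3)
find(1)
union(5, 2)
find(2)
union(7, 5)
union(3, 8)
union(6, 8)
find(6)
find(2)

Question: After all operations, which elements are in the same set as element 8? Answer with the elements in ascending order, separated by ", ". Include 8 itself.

Step 1: union(7, 8) -> merged; set of 7 now {7, 8}
Step 2: find(0) -> no change; set of 0 is {0}
Step 3: find(8) -> no change; set of 8 is {7, 8}
Step 4: union(5, 0) -> merged; set of 5 now {0, 5}
Step 5: find(1) -> no change; set of 1 is {1}
Step 6: find(7) -> no change; set of 7 is {7, 8}
Step 7: union(5, 7) -> merged; set of 5 now {0, 5, 7, 8}
Step 8: find(8) -> no change; set of 8 is {0, 5, 7, 8}
Step 9: union(5, 8) -> already same set; set of 5 now {0, 5, 7, 8}
Step 10: union(7, 3) -> merged; set of 7 now {0, 3, 5, 7, 8}
Step 11: find(1) -> no change; set of 1 is {1}
Step 12: union(5, 2) -> merged; set of 5 now {0, 2, 3, 5, 7, 8}
Step 13: find(2) -> no change; set of 2 is {0, 2, 3, 5, 7, 8}
Step 14: union(7, 5) -> already same set; set of 7 now {0, 2, 3, 5, 7, 8}
Step 15: union(3, 8) -> already same set; set of 3 now {0, 2, 3, 5, 7, 8}
Step 16: union(6, 8) -> merged; set of 6 now {0, 2, 3, 5, 6, 7, 8}
Step 17: find(6) -> no change; set of 6 is {0, 2, 3, 5, 6, 7, 8}
Step 18: find(2) -> no change; set of 2 is {0, 2, 3, 5, 6, 7, 8}
Component of 8: {0, 2, 3, 5, 6, 7, 8}

Answer: 0, 2, 3, 5, 6, 7, 8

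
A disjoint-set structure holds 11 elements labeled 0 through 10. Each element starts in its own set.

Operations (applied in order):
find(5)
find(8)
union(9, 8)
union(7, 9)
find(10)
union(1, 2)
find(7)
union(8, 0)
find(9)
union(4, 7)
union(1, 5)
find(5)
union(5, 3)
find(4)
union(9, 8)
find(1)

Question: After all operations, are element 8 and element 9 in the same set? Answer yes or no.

Answer: yes

Derivation:
Step 1: find(5) -> no change; set of 5 is {5}
Step 2: find(8) -> no change; set of 8 is {8}
Step 3: union(9, 8) -> merged; set of 9 now {8, 9}
Step 4: union(7, 9) -> merged; set of 7 now {7, 8, 9}
Step 5: find(10) -> no change; set of 10 is {10}
Step 6: union(1, 2) -> merged; set of 1 now {1, 2}
Step 7: find(7) -> no change; set of 7 is {7, 8, 9}
Step 8: union(8, 0) -> merged; set of 8 now {0, 7, 8, 9}
Step 9: find(9) -> no change; set of 9 is {0, 7, 8, 9}
Step 10: union(4, 7) -> merged; set of 4 now {0, 4, 7, 8, 9}
Step 11: union(1, 5) -> merged; set of 1 now {1, 2, 5}
Step 12: find(5) -> no change; set of 5 is {1, 2, 5}
Step 13: union(5, 3) -> merged; set of 5 now {1, 2, 3, 5}
Step 14: find(4) -> no change; set of 4 is {0, 4, 7, 8, 9}
Step 15: union(9, 8) -> already same set; set of 9 now {0, 4, 7, 8, 9}
Step 16: find(1) -> no change; set of 1 is {1, 2, 3, 5}
Set of 8: {0, 4, 7, 8, 9}; 9 is a member.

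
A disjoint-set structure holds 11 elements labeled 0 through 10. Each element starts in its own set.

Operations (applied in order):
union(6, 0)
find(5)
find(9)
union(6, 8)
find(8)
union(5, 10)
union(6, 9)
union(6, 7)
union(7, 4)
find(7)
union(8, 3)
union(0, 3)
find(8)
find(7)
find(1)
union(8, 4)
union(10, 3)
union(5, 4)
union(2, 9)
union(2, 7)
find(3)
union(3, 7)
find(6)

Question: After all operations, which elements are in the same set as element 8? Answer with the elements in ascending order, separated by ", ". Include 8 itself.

Step 1: union(6, 0) -> merged; set of 6 now {0, 6}
Step 2: find(5) -> no change; set of 5 is {5}
Step 3: find(9) -> no change; set of 9 is {9}
Step 4: union(6, 8) -> merged; set of 6 now {0, 6, 8}
Step 5: find(8) -> no change; set of 8 is {0, 6, 8}
Step 6: union(5, 10) -> merged; set of 5 now {5, 10}
Step 7: union(6, 9) -> merged; set of 6 now {0, 6, 8, 9}
Step 8: union(6, 7) -> merged; set of 6 now {0, 6, 7, 8, 9}
Step 9: union(7, 4) -> merged; set of 7 now {0, 4, 6, 7, 8, 9}
Step 10: find(7) -> no change; set of 7 is {0, 4, 6, 7, 8, 9}
Step 11: union(8, 3) -> merged; set of 8 now {0, 3, 4, 6, 7, 8, 9}
Step 12: union(0, 3) -> already same set; set of 0 now {0, 3, 4, 6, 7, 8, 9}
Step 13: find(8) -> no change; set of 8 is {0, 3, 4, 6, 7, 8, 9}
Step 14: find(7) -> no change; set of 7 is {0, 3, 4, 6, 7, 8, 9}
Step 15: find(1) -> no change; set of 1 is {1}
Step 16: union(8, 4) -> already same set; set of 8 now {0, 3, 4, 6, 7, 8, 9}
Step 17: union(10, 3) -> merged; set of 10 now {0, 3, 4, 5, 6, 7, 8, 9, 10}
Step 18: union(5, 4) -> already same set; set of 5 now {0, 3, 4, 5, 6, 7, 8, 9, 10}
Step 19: union(2, 9) -> merged; set of 2 now {0, 2, 3, 4, 5, 6, 7, 8, 9, 10}
Step 20: union(2, 7) -> already same set; set of 2 now {0, 2, 3, 4, 5, 6, 7, 8, 9, 10}
Step 21: find(3) -> no change; set of 3 is {0, 2, 3, 4, 5, 6, 7, 8, 9, 10}
Step 22: union(3, 7) -> already same set; set of 3 now {0, 2, 3, 4, 5, 6, 7, 8, 9, 10}
Step 23: find(6) -> no change; set of 6 is {0, 2, 3, 4, 5, 6, 7, 8, 9, 10}
Component of 8: {0, 2, 3, 4, 5, 6, 7, 8, 9, 10}

Answer: 0, 2, 3, 4, 5, 6, 7, 8, 9, 10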